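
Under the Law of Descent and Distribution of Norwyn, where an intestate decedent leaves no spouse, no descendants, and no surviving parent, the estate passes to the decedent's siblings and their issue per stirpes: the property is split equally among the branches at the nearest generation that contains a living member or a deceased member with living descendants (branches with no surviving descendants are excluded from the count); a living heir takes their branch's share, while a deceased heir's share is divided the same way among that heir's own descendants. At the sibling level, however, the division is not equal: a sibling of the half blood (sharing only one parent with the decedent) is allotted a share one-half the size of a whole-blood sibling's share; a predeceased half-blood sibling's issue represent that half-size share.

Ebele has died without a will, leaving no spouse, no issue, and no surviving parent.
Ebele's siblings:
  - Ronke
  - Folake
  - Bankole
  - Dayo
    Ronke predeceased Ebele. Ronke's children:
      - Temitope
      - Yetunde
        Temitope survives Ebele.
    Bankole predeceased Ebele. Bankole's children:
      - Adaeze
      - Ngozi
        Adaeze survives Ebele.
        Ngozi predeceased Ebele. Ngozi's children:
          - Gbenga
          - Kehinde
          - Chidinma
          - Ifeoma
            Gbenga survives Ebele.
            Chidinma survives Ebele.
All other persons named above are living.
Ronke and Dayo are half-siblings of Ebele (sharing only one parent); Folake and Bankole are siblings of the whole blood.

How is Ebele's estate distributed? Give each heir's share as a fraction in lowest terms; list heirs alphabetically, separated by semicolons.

Adaeze 1/6; Chidinma 1/24; Dayo 1/6; Folake 1/3; Gbenga 1/24; Ifeoma 1/24; Kehinde 1/24; Temitope 1/12; Yetunde 1/12

No spouse, descendants, or parent survives, so the estate passes to Ebele's siblings per stirpes.
Half-blood siblings count for one-half the weight of whole-blood siblings at the initial division.
Dividing 1 in proportion to weights (total weight 3): Ronke (weight 1/2) → 1/6; Folake (weight 1) → 1/3; Bankole (weight 1) → 1/3; Dayo (weight 1/2) → 1/6.
Ronke predeceased; the 1/6 allotted to Ronke's branch passes to Ronke's issue by representation.
The 1/6 is divided into 2 equal shares of 1/12 among Temitope, Yetunde.
Temitope is living and takes 1/12.
Yetunde is living and takes 1/12.
Folake is living and takes 1/3.
Bankole predeceased; the 1/3 allotted to Bankole's branch passes to Bankole's issue by representation.
The 1/3 is divided into 2 equal shares of 1/6 among Adaeze, Ngozi.
Adaeze is living and takes 1/6.
Ngozi predeceased; the 1/6 allotted to Ngozi's branch passes to Ngozi's issue by representation.
The 1/6 is divided into 4 equal shares of 1/24 among Gbenga, Kehinde, Chidinma, Ifeoma.
Gbenga is living and takes 1/24.
Kehinde is living and takes 1/24.
Chidinma is living and takes 1/24.
Ifeoma is living and takes 1/24.
Dayo is living and takes 1/6.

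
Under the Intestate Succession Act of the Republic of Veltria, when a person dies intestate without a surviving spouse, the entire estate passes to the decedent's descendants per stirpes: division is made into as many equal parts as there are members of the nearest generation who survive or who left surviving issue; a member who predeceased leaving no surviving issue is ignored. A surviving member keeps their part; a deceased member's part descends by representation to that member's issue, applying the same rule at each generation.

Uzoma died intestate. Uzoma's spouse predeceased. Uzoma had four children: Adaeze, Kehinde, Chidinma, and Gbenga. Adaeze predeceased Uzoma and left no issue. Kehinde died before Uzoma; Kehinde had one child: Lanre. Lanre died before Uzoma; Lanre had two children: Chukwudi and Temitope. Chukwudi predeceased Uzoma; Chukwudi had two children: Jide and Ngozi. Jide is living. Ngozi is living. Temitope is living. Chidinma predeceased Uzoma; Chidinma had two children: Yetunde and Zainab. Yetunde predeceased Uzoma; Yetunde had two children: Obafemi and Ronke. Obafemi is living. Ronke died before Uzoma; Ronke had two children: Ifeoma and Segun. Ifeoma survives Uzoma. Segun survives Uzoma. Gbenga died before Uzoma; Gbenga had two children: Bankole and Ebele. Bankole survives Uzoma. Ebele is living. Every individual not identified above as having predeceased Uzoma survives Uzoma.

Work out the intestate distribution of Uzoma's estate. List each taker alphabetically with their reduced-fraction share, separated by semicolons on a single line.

Bankole 1/6; Ebele 1/6; Ifeoma 1/24; Jide 1/12; Ngozi 1/12; Obafemi 1/12; Segun 1/24; Temitope 1/6; Zainab 1/6

There is no surviving spouse, so the entire estate passes to Uzoma's descendants per stirpes.
Adaeze left no surviving issue, so that branch lapses and is disregarded.
The estate is divided into 3 equal shares of 1/3 among Kehinde, Chidinma, Gbenga.
Kehinde predeceased; the 1/3 allotted to Kehinde's branch passes to Kehinde's issue by representation.
Lanre's line is the sole branch at this level, so the full 1/3 passes to Lanre's issue by representation.
The 1/3 is divided into 2 equal shares of 1/6 among Chukwudi, Temitope.
Chukwudi predeceased; the 1/6 allotted to Chukwudi's branch passes to Chukwudi's issue by representation.
The 1/6 is divided into 2 equal shares of 1/12 among Jide, Ngozi.
Jide is living and takes 1/12.
Ngozi is living and takes 1/12.
Temitope is living and takes 1/6.
Chidinma predeceased; the 1/3 allotted to Chidinma's branch passes to Chidinma's issue by representation.
The 1/3 is divided into 2 equal shares of 1/6 among Yetunde, Zainab.
Yetunde predeceased; the 1/6 allotted to Yetunde's branch passes to Yetunde's issue by representation.
The 1/6 is divided into 2 equal shares of 1/12 among Obafemi, Ronke.
Obafemi is living and takes 1/12.
Ronke predeceased; the 1/12 allotted to Ronke's branch passes to Ronke's issue by representation.
The 1/12 is divided into 2 equal shares of 1/24 among Ifeoma, Segun.
Ifeoma is living and takes 1/24.
Segun is living and takes 1/24.
Zainab is living and takes 1/6.
Gbenga predeceased; the 1/3 allotted to Gbenga's branch passes to Gbenga's issue by representation.
The 1/3 is divided into 2 equal shares of 1/6 among Bankole, Ebele.
Bankole is living and takes 1/6.
Ebele is living and takes 1/6.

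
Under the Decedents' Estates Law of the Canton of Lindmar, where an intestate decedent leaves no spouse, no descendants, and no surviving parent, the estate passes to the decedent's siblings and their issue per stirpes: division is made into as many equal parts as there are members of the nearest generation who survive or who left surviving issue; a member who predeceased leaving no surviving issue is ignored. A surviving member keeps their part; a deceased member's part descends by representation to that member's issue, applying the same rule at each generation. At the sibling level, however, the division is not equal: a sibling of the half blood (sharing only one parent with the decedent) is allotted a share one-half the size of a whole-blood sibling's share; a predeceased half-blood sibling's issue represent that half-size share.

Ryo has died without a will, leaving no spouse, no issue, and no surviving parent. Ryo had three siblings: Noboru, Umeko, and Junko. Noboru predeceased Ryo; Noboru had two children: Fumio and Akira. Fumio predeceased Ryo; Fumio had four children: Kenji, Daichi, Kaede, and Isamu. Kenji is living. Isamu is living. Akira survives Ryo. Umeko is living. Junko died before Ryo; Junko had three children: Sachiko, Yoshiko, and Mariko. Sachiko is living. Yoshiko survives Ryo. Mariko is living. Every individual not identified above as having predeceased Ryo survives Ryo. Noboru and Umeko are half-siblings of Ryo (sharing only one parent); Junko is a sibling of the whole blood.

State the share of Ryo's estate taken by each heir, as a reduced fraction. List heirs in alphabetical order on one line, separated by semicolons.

Akira 1/8; Daichi 1/32; Isamu 1/32; Kaede 1/32; Kenji 1/32; Mariko 1/6; Sachiko 1/6; Umeko 1/4; Yoshiko 1/6

No spouse, descendants, or parent survives, so the estate passes to Ryo's siblings per stirpes.
Half-blood siblings count for one-half the weight of whole-blood siblings at the initial division.
Dividing 1 in proportion to weights (total weight 2): Noboru (weight 1/2) → 1/4; Umeko (weight 1/2) → 1/4; Junko (weight 1) → 1/2.
Noboru predeceased; the 1/4 allotted to Noboru's branch passes to Noboru's issue by representation.
The 1/4 is divided into 2 equal shares of 1/8 among Fumio, Akira.
Fumio predeceased; the 1/8 allotted to Fumio's branch passes to Fumio's issue by representation.
The 1/8 is divided into 4 equal shares of 1/32 among Kenji, Daichi, Kaede, Isamu.
Kenji is living and takes 1/32.
Daichi is living and takes 1/32.
Kaede is living and takes 1/32.
Isamu is living and takes 1/32.
Akira is living and takes 1/8.
Umeko is living and takes 1/4.
Junko predeceased; the 1/2 allotted to Junko's branch passes to Junko's issue by representation.
The 1/2 is divided into 3 equal shares of 1/6 among Sachiko, Yoshiko, Mariko.
Sachiko is living and takes 1/6.
Yoshiko is living and takes 1/6.
Mariko is living and takes 1/6.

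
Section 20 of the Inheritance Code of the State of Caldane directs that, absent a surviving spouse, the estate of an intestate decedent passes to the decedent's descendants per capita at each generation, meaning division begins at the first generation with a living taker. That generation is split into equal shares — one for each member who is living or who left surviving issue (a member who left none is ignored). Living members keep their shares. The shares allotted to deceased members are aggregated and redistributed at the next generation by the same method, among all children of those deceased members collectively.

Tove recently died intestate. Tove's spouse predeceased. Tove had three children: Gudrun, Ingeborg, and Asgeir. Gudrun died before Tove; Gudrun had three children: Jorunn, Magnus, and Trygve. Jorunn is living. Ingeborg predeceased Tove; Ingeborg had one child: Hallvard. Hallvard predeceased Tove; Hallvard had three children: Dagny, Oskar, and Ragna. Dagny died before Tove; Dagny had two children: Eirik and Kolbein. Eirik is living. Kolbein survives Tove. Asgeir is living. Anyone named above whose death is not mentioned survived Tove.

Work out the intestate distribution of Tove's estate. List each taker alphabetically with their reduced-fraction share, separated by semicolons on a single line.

There is no surviving spouse, so the entire estate passes to Tove's descendants per capita at each generation.
At generation 1 (Gudrun, Ingeborg, Asgeir) there are 3 shares of (1)/3 = 1/3 each.
Living: Asgeir — each takes 1/3.
Deceased: Gudrun and Ingeborg. Their combined 2/3 is pooled and carried to generation 2.
At generation 2 (Jorunn, Magnus, Trygve, Hallvard) there are 4 shares of (2/3)/4 = 1/6 each.
Living: Jorunn, Magnus, and Trygve — each takes 1/6.
Deceased: Hallvard. That 1/6 share is carried to generation 3.
At generation 3 (Dagny, Oskar, Ragna) there are 3 shares of (1/6)/3 = 1/18 each.
Living: Oskar and Ragna — each takes 1/18.
Deceased: Dagny. That 1/18 share is carried to generation 4.
At generation 4 (Eirik, Kolbein) there are 2 shares of (1/18)/2 = 1/36 each.
Living: Eirik and Kolbein — each takes 1/36.

Asgeir 1/3; Eirik 1/36; Jorunn 1/6; Kolbein 1/36; Magnus 1/6; Oskar 1/18; Ragna 1/18; Trygve 1/6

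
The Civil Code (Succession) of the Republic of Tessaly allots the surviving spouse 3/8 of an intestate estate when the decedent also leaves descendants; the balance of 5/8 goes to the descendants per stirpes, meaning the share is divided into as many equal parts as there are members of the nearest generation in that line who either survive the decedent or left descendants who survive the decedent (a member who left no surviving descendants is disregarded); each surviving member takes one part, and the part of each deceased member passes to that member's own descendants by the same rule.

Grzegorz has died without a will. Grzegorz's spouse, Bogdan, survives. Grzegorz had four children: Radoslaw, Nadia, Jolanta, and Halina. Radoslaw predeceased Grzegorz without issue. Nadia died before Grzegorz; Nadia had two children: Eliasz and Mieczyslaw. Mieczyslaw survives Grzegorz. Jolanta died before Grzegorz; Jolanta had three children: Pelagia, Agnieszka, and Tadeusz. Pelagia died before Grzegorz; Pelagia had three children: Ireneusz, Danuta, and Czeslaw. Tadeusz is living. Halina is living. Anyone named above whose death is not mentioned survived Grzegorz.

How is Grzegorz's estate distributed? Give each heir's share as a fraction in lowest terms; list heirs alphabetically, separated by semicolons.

Agnieszka 5/72; Bogdan 3/8; Czeslaw 5/216; Danuta 5/216; Eliasz 5/48; Halina 5/24; Ireneusz 5/216; Mieczyslaw 5/48; Tadeusz 5/72

Bogdan, as surviving spouse, takes 3/8.
The remaining 5/8 passes to Grzegorz's descendants per stirpes.
Radoslaw left no surviving issue, so that branch lapses and is disregarded.
The 5/8 is divided into 3 equal shares of 5/24 among Nadia, Jolanta, Halina.
Nadia predeceased; the 5/24 allotted to Nadia's branch passes to Nadia's issue by representation.
The 5/24 is divided into 2 equal shares of 5/48 among Eliasz, Mieczyslaw.
Eliasz is living and takes 5/48.
Mieczyslaw is living and takes 5/48.
Jolanta predeceased; the 5/24 allotted to Jolanta's branch passes to Jolanta's issue by representation.
The 5/24 is divided into 3 equal shares of 5/72 among Pelagia, Agnieszka, Tadeusz.
Pelagia predeceased; the 5/72 allotted to Pelagia's branch passes to Pelagia's issue by representation.
The 5/72 is divided into 3 equal shares of 5/216 among Ireneusz, Danuta, Czeslaw.
Ireneusz is living and takes 5/216.
Danuta is living and takes 5/216.
Czeslaw is living and takes 5/216.
Agnieszka is living and takes 5/72.
Tadeusz is living and takes 5/72.
Halina is living and takes 5/24.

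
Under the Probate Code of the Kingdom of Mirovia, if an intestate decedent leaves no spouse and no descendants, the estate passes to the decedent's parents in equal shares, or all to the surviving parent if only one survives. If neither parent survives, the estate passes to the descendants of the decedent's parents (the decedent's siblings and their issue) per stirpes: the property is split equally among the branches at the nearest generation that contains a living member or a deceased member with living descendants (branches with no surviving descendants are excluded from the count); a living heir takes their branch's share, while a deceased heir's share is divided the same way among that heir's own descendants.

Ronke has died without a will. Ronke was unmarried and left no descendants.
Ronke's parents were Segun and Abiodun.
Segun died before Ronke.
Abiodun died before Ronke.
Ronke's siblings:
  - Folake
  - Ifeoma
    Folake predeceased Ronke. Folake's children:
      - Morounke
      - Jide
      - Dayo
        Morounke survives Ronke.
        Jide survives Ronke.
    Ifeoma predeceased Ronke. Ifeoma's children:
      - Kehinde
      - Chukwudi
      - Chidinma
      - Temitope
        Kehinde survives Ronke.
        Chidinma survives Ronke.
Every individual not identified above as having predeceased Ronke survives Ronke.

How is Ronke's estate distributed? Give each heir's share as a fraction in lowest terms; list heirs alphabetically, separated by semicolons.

Chidinma 1/8; Chukwudi 1/8; Dayo 1/6; Jide 1/6; Kehinde 1/8; Morounke 1/6; Temitope 1/8

Neither parent survives and there are no descendants, so the estate passes to Ronke's siblings and their issue per stirpes.
The estate is divided into 2 equal shares of 1/2 among Folake, Ifeoma.
Folake predeceased; the 1/2 allotted to Folake's branch passes to Folake's issue by representation.
The 1/2 is divided into 3 equal shares of 1/6 among Morounke, Jide, Dayo.
Morounke is living and takes 1/6.
Jide is living and takes 1/6.
Dayo is living and takes 1/6.
Ifeoma predeceased; the 1/2 allotted to Ifeoma's branch passes to Ifeoma's issue by representation.
The 1/2 is divided into 4 equal shares of 1/8 among Kehinde, Chukwudi, Chidinma, Temitope.
Kehinde is living and takes 1/8.
Chukwudi is living and takes 1/8.
Chidinma is living and takes 1/8.
Temitope is living and takes 1/8.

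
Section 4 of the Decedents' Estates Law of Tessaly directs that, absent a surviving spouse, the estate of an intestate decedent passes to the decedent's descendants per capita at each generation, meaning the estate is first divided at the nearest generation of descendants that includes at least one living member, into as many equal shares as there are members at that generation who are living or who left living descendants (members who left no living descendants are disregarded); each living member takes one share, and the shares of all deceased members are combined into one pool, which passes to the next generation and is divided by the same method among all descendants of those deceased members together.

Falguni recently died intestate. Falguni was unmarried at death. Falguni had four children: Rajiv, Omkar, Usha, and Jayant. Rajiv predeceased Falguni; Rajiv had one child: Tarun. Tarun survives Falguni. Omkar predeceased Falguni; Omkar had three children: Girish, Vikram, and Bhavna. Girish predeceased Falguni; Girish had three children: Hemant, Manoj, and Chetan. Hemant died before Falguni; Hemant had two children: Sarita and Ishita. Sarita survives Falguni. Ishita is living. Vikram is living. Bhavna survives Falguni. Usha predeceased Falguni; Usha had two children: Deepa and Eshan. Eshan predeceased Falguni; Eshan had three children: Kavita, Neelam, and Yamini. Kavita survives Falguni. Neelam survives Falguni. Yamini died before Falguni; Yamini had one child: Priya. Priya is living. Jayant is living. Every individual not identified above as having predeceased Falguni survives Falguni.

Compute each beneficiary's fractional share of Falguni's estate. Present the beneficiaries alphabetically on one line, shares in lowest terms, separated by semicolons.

There is no surviving spouse, so the entire estate passes to Falguni's descendants per capita at each generation.
At generation 1 (Rajiv, Omkar, Usha, Jayant) there are 4 shares of (1)/4 = 1/4 each.
Living: Jayant — each takes 1/4.
Deceased: Rajiv, Omkar, and Usha. Their combined 3/4 is pooled and carried to generation 2.
At generation 2 (Tarun, Girish, Vikram, Bhavna, Deepa, Eshan) there are 6 shares of (3/4)/6 = 1/8 each.
Living: Tarun, Vikram, Bhavna, and Deepa — each takes 1/8.
Deceased: Girish and Eshan. Their combined 1/4 is pooled and carried to generation 3.
At generation 3 (Hemant, Manoj, Chetan, Kavita, Neelam, Yamini) there are 6 shares of (1/4)/6 = 1/24 each.
Living: Manoj, Chetan, Kavita, and Neelam — each takes 1/24.
Deceased: Hemant and Yamini. Their combined 1/12 is pooled and carried to generation 4.
At generation 4 (Sarita, Ishita, Priya) there are 3 shares of (1/12)/3 = 1/36 each.
Living: Sarita, Ishita, and Priya — each takes 1/36.

Bhavna 1/8; Chetan 1/24; Deepa 1/8; Ishita 1/36; Jayant 1/4; Kavita 1/24; Manoj 1/24; Neelam 1/24; Priya 1/36; Sarita 1/36; Tarun 1/8; Vikram 1/8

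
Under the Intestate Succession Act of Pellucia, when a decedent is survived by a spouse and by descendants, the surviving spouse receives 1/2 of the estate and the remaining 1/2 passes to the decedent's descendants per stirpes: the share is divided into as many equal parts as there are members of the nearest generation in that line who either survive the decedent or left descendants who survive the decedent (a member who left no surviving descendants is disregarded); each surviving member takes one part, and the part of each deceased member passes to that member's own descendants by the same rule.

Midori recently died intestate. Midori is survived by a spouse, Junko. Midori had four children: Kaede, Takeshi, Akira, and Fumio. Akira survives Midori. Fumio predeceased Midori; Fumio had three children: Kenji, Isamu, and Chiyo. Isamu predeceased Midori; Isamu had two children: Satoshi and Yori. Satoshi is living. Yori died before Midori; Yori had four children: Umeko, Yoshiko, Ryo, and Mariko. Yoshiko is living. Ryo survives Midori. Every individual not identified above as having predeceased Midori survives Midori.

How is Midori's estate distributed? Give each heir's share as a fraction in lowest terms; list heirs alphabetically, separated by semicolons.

Akira 1/8; Chiyo 1/24; Junko 1/2; Kaede 1/8; Kenji 1/24; Mariko 1/192; Ryo 1/192; Satoshi 1/48; Takeshi 1/8; Umeko 1/192; Yoshiko 1/192

Junko, as surviving spouse, takes 1/2.
The remaining 1/2 passes to Midori's descendants per stirpes.
The 1/2 is divided into 4 equal shares of 1/8 among Kaede, Takeshi, Akira, Fumio.
Kaede is living and takes 1/8.
Takeshi is living and takes 1/8.
Akira is living and takes 1/8.
Fumio predeceased; the 1/8 allotted to Fumio's branch passes to Fumio's issue by representation.
The 1/8 is divided into 3 equal shares of 1/24 among Kenji, Isamu, Chiyo.
Kenji is living and takes 1/24.
Isamu predeceased; the 1/24 allotted to Isamu's branch passes to Isamu's issue by representation.
The 1/24 is divided into 2 equal shares of 1/48 among Satoshi, Yori.
Satoshi is living and takes 1/48.
Yori predeceased; the 1/48 allotted to Yori's branch passes to Yori's issue by representation.
The 1/48 is divided into 4 equal shares of 1/192 among Umeko, Yoshiko, Ryo, Mariko.
Umeko is living and takes 1/192.
Yoshiko is living and takes 1/192.
Ryo is living and takes 1/192.
Mariko is living and takes 1/192.
Chiyo is living and takes 1/24.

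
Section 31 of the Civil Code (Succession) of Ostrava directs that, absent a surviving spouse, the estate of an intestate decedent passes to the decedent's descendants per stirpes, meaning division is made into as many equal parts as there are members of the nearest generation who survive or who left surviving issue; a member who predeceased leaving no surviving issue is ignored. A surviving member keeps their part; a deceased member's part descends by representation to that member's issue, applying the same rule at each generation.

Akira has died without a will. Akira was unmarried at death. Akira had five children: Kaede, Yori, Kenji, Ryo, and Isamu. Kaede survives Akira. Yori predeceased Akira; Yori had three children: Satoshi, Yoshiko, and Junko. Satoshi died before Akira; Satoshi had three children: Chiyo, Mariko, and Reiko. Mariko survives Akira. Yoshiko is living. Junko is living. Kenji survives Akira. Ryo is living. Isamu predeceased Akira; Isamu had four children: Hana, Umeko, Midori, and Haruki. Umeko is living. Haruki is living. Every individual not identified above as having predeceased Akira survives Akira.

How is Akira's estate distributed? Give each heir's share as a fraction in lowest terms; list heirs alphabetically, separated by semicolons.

Chiyo 1/45; Hana 1/20; Haruki 1/20; Junko 1/15; Kaede 1/5; Kenji 1/5; Mariko 1/45; Midori 1/20; Reiko 1/45; Ryo 1/5; Umeko 1/20; Yoshiko 1/15

There is no surviving spouse, so the entire estate passes to Akira's descendants per stirpes.
The estate is divided into 5 equal shares of 1/5 among Kaede, Yori, Kenji, Ryo, Isamu.
Kaede is living and takes 1/5.
Yori predeceased; the 1/5 allotted to Yori's branch passes to Yori's issue by representation.
The 1/5 is divided into 3 equal shares of 1/15 among Satoshi, Yoshiko, Junko.
Satoshi predeceased; the 1/15 allotted to Satoshi's branch passes to Satoshi's issue by representation.
The 1/15 is divided into 3 equal shares of 1/45 among Chiyo, Mariko, Reiko.
Chiyo is living and takes 1/45.
Mariko is living and takes 1/45.
Reiko is living and takes 1/45.
Yoshiko is living and takes 1/15.
Junko is living and takes 1/15.
Kenji is living and takes 1/5.
Ryo is living and takes 1/5.
Isamu predeceased; the 1/5 allotted to Isamu's branch passes to Isamu's issue by representation.
The 1/5 is divided into 4 equal shares of 1/20 among Hana, Umeko, Midori, Haruki.
Hana is living and takes 1/20.
Umeko is living and takes 1/20.
Midori is living and takes 1/20.
Haruki is living and takes 1/20.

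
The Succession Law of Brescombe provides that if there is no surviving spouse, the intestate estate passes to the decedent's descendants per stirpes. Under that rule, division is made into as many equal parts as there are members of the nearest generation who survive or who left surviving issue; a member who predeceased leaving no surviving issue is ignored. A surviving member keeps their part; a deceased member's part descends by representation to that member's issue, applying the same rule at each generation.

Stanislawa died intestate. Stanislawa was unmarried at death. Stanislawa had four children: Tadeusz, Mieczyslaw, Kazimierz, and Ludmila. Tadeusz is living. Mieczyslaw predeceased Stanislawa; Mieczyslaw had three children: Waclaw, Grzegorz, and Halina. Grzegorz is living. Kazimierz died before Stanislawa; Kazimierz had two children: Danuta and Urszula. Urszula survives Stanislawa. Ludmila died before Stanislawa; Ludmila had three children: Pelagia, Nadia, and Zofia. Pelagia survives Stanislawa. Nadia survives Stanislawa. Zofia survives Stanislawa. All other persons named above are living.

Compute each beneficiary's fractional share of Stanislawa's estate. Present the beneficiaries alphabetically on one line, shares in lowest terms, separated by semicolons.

Danuta 1/8; Grzegorz 1/12; Halina 1/12; Nadia 1/12; Pelagia 1/12; Tadeusz 1/4; Urszula 1/8; Waclaw 1/12; Zofia 1/12

There is no surviving spouse, so the entire estate passes to Stanislawa's descendants per stirpes.
The estate is divided into 4 equal shares of 1/4 among Tadeusz, Mieczyslaw, Kazimierz, Ludmila.
Tadeusz is living and takes 1/4.
Mieczyslaw predeceased; the 1/4 allotted to Mieczyslaw's branch passes to Mieczyslaw's issue by representation.
The 1/4 is divided into 3 equal shares of 1/12 among Waclaw, Grzegorz, Halina.
Waclaw is living and takes 1/12.
Grzegorz is living and takes 1/12.
Halina is living and takes 1/12.
Kazimierz predeceased; the 1/4 allotted to Kazimierz's branch passes to Kazimierz's issue by representation.
The 1/4 is divided into 2 equal shares of 1/8 among Danuta, Urszula.
Danuta is living and takes 1/8.
Urszula is living and takes 1/8.
Ludmila predeceased; the 1/4 allotted to Ludmila's branch passes to Ludmila's issue by representation.
The 1/4 is divided into 3 equal shares of 1/12 among Pelagia, Nadia, Zofia.
Pelagia is living and takes 1/12.
Nadia is living and takes 1/12.
Zofia is living and takes 1/12.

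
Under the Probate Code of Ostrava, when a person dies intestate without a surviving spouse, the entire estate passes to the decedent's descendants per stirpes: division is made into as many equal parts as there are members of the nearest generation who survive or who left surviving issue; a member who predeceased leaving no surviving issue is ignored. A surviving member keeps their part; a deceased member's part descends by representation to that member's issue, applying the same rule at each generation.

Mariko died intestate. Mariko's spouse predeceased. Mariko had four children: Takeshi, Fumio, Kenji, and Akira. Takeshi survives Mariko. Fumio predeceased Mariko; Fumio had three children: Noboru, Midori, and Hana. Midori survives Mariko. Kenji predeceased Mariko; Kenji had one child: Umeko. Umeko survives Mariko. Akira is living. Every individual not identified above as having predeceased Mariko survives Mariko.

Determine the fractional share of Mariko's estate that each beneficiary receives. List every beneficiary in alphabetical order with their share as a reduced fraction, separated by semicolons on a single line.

There is no surviving spouse, so the entire estate passes to Mariko's descendants per stirpes.
The estate is divided into 4 equal shares of 1/4 among Takeshi, Fumio, Kenji, Akira.
Takeshi is living and takes 1/4.
Fumio predeceased; the 1/4 allotted to Fumio's branch passes to Fumio's issue by representation.
The 1/4 is divided into 3 equal shares of 1/12 among Noboru, Midori, Hana.
Noboru is living and takes 1/12.
Midori is living and takes 1/12.
Hana is living and takes 1/12.
Kenji predeceased; the 1/4 allotted to Kenji's branch passes to Kenji's issue by representation.
Umeko is the sole taker at this level and receives the full 1/4.
Akira is living and takes 1/4.

Akira 1/4; Hana 1/12; Midori 1/12; Noboru 1/12; Takeshi 1/4; Umeko 1/4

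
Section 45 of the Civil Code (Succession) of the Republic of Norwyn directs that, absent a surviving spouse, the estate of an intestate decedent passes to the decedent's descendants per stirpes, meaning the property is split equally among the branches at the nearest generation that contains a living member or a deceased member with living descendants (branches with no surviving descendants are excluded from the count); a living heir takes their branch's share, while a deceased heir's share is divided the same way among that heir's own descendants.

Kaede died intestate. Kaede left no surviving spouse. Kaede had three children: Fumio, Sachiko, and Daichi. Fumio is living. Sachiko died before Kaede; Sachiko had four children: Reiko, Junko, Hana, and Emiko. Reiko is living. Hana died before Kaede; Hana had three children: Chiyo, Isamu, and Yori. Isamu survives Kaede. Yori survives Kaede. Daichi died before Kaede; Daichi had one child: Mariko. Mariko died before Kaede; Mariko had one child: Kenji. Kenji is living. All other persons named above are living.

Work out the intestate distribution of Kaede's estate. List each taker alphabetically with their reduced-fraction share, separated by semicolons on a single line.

There is no surviving spouse, so the entire estate passes to Kaede's descendants per stirpes.
The estate is divided into 3 equal shares of 1/3 among Fumio, Sachiko, Daichi.
Fumio is living and takes 1/3.
Sachiko predeceased; the 1/3 allotted to Sachiko's branch passes to Sachiko's issue by representation.
The 1/3 is divided into 4 equal shares of 1/12 among Reiko, Junko, Hana, Emiko.
Reiko is living and takes 1/12.
Junko is living and takes 1/12.
Hana predeceased; the 1/12 allotted to Hana's branch passes to Hana's issue by representation.
The 1/12 is divided into 3 equal shares of 1/36 among Chiyo, Isamu, Yori.
Chiyo is living and takes 1/36.
Isamu is living and takes 1/36.
Yori is living and takes 1/36.
Emiko is living and takes 1/12.
Daichi predeceased; the 1/3 allotted to Daichi's branch passes to Daichi's issue by representation.
Mariko's line is the sole branch at this level, so the full 1/3 passes to Mariko's issue by representation.
Kenji is the sole taker at this level and receives the full 1/3.

Chiyo 1/36; Emiko 1/12; Fumio 1/3; Isamu 1/36; Junko 1/12; Kenji 1/3; Reiko 1/12; Yori 1/36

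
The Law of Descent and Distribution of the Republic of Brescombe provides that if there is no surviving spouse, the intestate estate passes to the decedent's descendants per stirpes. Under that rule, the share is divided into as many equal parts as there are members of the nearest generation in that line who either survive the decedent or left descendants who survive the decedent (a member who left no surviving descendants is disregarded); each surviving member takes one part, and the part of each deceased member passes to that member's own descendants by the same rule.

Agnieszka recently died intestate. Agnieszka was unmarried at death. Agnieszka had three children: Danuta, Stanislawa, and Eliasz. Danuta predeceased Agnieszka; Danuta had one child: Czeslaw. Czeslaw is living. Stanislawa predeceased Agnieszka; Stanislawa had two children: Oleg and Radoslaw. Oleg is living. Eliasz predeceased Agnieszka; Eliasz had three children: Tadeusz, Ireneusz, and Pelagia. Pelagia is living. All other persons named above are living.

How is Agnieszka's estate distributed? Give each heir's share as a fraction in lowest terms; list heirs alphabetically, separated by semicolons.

There is no surviving spouse, so the entire estate passes to Agnieszka's descendants per stirpes.
The estate is divided into 3 equal shares of 1/3 among Danuta, Stanislawa, Eliasz.
Danuta predeceased; the 1/3 allotted to Danuta's branch passes to Danuta's issue by representation.
Czeslaw is the sole taker at this level and receives the full 1/3.
Stanislawa predeceased; the 1/3 allotted to Stanislawa's branch passes to Stanislawa's issue by representation.
The 1/3 is divided into 2 equal shares of 1/6 among Oleg, Radoslaw.
Oleg is living and takes 1/6.
Radoslaw is living and takes 1/6.
Eliasz predeceased; the 1/3 allotted to Eliasz's branch passes to Eliasz's issue by representation.
The 1/3 is divided into 3 equal shares of 1/9 among Tadeusz, Ireneusz, Pelagia.
Tadeusz is living and takes 1/9.
Ireneusz is living and takes 1/9.
Pelagia is living and takes 1/9.

Czeslaw 1/3; Ireneusz 1/9; Oleg 1/6; Pelagia 1/9; Radoslaw 1/6; Tadeusz 1/9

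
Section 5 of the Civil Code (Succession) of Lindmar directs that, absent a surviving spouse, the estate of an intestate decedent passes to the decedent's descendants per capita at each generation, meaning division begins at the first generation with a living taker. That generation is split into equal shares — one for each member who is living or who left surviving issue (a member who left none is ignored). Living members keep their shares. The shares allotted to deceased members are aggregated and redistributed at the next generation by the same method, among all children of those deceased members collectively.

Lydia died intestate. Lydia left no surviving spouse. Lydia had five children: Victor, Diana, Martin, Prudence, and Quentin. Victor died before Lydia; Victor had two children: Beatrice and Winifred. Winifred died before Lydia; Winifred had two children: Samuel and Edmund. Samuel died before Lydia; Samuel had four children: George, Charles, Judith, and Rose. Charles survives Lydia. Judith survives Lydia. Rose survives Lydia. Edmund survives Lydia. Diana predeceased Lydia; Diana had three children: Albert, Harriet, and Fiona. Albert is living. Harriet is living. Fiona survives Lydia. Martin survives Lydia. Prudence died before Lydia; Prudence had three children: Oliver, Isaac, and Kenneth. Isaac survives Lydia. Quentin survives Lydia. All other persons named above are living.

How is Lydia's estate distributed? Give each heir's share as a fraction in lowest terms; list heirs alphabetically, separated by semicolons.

Albert 3/40; Beatrice 3/40; Charles 3/320; Edmund 3/80; Fiona 3/40; George 3/320; Harriet 3/40; Isaac 3/40; Judith 3/320; Kenneth 3/40; Martin 1/5; Oliver 3/40; Quentin 1/5; Rose 3/320

There is no surviving spouse, so the entire estate passes to Lydia's descendants per capita at each generation.
At generation 1 (Victor, Diana, Martin, Prudence, Quentin) there are 5 shares of (1)/5 = 1/5 each.
Living: Martin and Quentin — each takes 1/5.
Deceased: Victor, Diana, and Prudence. Their combined 3/5 is pooled and carried to generation 2.
At generation 2 (Beatrice, Winifred, Albert, Harriet, Fiona, Oliver, Isaac, Kenneth) there are 8 shares of (3/5)/8 = 3/40 each.
Living: Beatrice, Albert, Harriet, Fiona, Oliver, Isaac, and Kenneth — each takes 3/40.
Deceased: Winifred. That 3/40 share is carried to generation 3.
At generation 3 (Samuel, Edmund) there are 2 shares of (3/40)/2 = 3/80 each.
Living: Edmund — each takes 3/80.
Deceased: Samuel. That 3/80 share is carried to generation 4.
At generation 4 (George, Charles, Judith, Rose) there are 4 shares of (3/80)/4 = 3/320 each.
Living: George, Charles, Judith, and Rose — each takes 3/320.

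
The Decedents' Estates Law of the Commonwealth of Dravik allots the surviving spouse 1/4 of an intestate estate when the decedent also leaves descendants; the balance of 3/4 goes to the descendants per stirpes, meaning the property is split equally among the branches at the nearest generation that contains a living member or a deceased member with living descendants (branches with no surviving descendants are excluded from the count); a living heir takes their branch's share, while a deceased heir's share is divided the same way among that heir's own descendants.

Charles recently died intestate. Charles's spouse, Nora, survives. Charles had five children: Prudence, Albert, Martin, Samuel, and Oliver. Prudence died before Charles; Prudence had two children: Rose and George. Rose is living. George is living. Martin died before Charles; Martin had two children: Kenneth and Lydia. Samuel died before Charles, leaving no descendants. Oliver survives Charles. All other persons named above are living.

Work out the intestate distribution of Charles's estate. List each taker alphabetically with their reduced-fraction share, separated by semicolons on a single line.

Albert 3/16; George 3/32; Kenneth 3/32; Lydia 3/32; Nora 1/4; Oliver 3/16; Rose 3/32

Nora, as surviving spouse, takes 1/4.
The remaining 3/4 passes to Charles's descendants per stirpes.
Samuel left no surviving issue, so that branch lapses and is disregarded.
The 3/4 is divided into 4 equal shares of 3/16 among Prudence, Albert, Martin, Oliver.
Prudence predeceased; the 3/16 allotted to Prudence's branch passes to Prudence's issue by representation.
The 3/16 is divided into 2 equal shares of 3/32 among Rose, George.
Rose is living and takes 3/32.
George is living and takes 3/32.
Albert is living and takes 3/16.
Martin predeceased; the 3/16 allotted to Martin's branch passes to Martin's issue by representation.
The 3/16 is divided into 2 equal shares of 3/32 among Kenneth, Lydia.
Kenneth is living and takes 3/32.
Lydia is living and takes 3/32.
Oliver is living and takes 3/16.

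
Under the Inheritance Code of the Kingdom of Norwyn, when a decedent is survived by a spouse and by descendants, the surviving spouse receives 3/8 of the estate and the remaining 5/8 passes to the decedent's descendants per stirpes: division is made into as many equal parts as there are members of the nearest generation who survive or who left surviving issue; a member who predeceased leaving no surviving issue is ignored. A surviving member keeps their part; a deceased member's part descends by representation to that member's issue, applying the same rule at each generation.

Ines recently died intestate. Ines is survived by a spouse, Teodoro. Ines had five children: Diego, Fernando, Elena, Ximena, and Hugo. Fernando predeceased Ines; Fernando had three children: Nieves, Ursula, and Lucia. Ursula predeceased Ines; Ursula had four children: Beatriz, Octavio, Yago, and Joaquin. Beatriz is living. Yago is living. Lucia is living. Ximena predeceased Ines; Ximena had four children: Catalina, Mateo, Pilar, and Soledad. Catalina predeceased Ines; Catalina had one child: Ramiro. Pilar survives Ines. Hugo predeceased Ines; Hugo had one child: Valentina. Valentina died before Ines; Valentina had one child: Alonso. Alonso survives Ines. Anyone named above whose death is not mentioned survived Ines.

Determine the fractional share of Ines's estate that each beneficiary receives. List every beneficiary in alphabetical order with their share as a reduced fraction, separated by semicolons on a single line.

Alonso 1/8; Beatriz 1/96; Diego 1/8; Elena 1/8; Joaquin 1/96; Lucia 1/24; Mateo 1/32; Nieves 1/24; Octavio 1/96; Pilar 1/32; Ramiro 1/32; Soledad 1/32; Teodoro 3/8; Yago 1/96

Teodoro, as surviving spouse, takes 3/8.
The remaining 5/8 passes to Ines's descendants per stirpes.
The 5/8 is divided into 5 equal shares of 1/8 among Diego, Fernando, Elena, Ximena, Hugo.
Diego is living and takes 1/8.
Fernando predeceased; the 1/8 allotted to Fernando's branch passes to Fernando's issue by representation.
The 1/8 is divided into 3 equal shares of 1/24 among Nieves, Ursula, Lucia.
Nieves is living and takes 1/24.
Ursula predeceased; the 1/24 allotted to Ursula's branch passes to Ursula's issue by representation.
The 1/24 is divided into 4 equal shares of 1/96 among Beatriz, Octavio, Yago, Joaquin.
Beatriz is living and takes 1/96.
Octavio is living and takes 1/96.
Yago is living and takes 1/96.
Joaquin is living and takes 1/96.
Lucia is living and takes 1/24.
Elena is living and takes 1/8.
Ximena predeceased; the 1/8 allotted to Ximena's branch passes to Ximena's issue by representation.
The 1/8 is divided into 4 equal shares of 1/32 among Catalina, Mateo, Pilar, Soledad.
Catalina predeceased; the 1/32 allotted to Catalina's branch passes to Catalina's issue by representation.
Ramiro is the sole taker at this level and receives the full 1/32.
Mateo is living and takes 1/32.
Pilar is living and takes 1/32.
Soledad is living and takes 1/32.
Hugo predeceased; the 1/8 allotted to Hugo's branch passes to Hugo's issue by representation.
Valentina's line is the sole branch at this level, so the full 1/8 passes to Valentina's issue by representation.
Alonso is the sole taker at this level and receives the full 1/8.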